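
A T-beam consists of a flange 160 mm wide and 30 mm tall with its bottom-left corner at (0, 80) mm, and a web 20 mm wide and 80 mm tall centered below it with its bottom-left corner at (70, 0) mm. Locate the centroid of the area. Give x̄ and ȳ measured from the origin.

x̄ = 80.00 mm, ȳ = 81.25 mm

web: A = 20 × 80 = 1600.00, centroid at (80.00, 40.00).
flange: A = 160 × 30 = 4800.00, centroid at (80.00, 95.00).
ΣA = 6400.00 mm²
ΣAx̄ = (1600.00)(80.00) + (4800.00)(80.00) = 512000.00 mm³
ΣAȳ = (1600.00)(40.00) + (4800.00)(95.00) = 520000.00 mm³
x̄ = 512000.00 / 6400.00 = 80.00 mm
ȳ = 520000.00 / 6400.00 = 81.25 mm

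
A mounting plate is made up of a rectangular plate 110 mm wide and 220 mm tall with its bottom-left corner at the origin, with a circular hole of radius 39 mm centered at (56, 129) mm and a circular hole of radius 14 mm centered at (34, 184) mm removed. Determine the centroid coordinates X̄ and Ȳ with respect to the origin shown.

X̄ = 55.43 mm, Ȳ = 102.75 mm

Part | A | x̄ᵢ | ȳᵢ | A·x̄ᵢ | A·ȳᵢ
plate | 24200.00 | 55.00 | 110.00 | 1331000.00 | 2662000.00
hole 1 | -4778.36 | 56.00 | 129.00 | -267588.30 | -616408.75
hole 2 | -615.75 | 34.00 | 184.00 | -20935.57 | -113298.40
Σ | 18805.89 |  |  | 1042476.13 | 1932292.85
X̄ = 1042476.13 / 18805.89 = 55.43 mm
Ȳ = 1932292.85 / 18805.89 = 102.75 mm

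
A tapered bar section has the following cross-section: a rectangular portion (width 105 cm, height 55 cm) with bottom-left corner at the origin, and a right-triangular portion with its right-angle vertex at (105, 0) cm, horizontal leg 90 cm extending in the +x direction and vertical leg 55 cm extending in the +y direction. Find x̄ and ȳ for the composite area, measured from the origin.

rectangular portion: A = 105 × 55 = 5775.00, centroid at (52.50, 27.50).
triangular portion: A = ½·90·55 = 2475.00, centroid at (135.00, 18.33).
ΣA = 8250.00 cm²
ΣAx̄ = (5775.00)(52.50) + (2475.00)(135.00) = 637312.50 cm³
ΣAȳ = (5775.00)(27.50) + (2475.00)(18.33) = 204187.50 cm³
x̄ = 637312.50 / 8250.00 = 77.25 cm
ȳ = 204187.50 / 8250.00 = 24.75 cm

x̄ = 77.25 cm, ȳ = 24.75 cm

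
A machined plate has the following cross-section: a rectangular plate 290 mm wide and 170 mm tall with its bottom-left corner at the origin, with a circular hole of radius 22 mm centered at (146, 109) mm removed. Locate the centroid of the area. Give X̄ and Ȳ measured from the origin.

Part | A | x̄ᵢ | ȳᵢ | A·x̄ᵢ | A·ȳᵢ
plate | 49300.00 | 145.00 | 85.00 | 7148500.00 | 4190500.00
hole | -1520.53 | 146.00 | 109.00 | -221997.50 | -165737.86
Σ | 47779.47 |  |  | 6926502.50 | 4024762.14
X̄ = 6926502.50 / 47779.47 = 144.97 mm
Ȳ = 4024762.14 / 47779.47 = 84.24 mm

X̄ = 144.97 mm, Ȳ = 84.24 mm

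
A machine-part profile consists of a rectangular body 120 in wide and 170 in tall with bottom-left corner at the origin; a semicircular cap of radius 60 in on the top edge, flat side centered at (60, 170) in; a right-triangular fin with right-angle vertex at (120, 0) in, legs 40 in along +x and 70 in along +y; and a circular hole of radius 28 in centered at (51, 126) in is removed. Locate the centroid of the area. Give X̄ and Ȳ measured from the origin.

X̄ = 64.99 in, Ȳ = 102.50 in

rectangular body: A = 120 × 170 = 20400.00, centroid at (60.00, 85.00).
semicircular top: A = ½π·60² = 5654.87, centroid at (60.00, 195.46).
triangular fin: A = ½·40·70 = 1400.00, centroid at (133.33, 23.33).
hole: A = −π·28² = -2463.01, centroid at (51.00, 126.00).
ΣA = 24991.86 in²
ΣAX̄ = (20400.00)(60.00) + (5654.87)(60.00) + (1400.00)(133.33) + (-2463.01)(51.00) = 1624345.23 in³
ΣAȲ = (20400.00)(85.00) + (5654.87)(195.46) + (1400.00)(23.33) + (-2463.01)(126.00) = 2561654.93 in³
X̄ = 1624345.23 / 24991.86 = 64.99 in
Ȳ = 2561654.93 / 24991.86 = 102.50 in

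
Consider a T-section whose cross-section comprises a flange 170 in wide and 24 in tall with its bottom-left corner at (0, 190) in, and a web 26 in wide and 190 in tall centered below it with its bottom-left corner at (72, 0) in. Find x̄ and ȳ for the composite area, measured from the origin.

Part | A | x̄ᵢ | ȳᵢ | A·x̄ᵢ | A·ȳᵢ
web | 4940.00 | 85.00 | 95.00 | 419900.00 | 469300.00
flange | 4080.00 | 85.00 | 202.00 | 346800.00 | 824160.00
Σ | 9020.00 |  |  | 766700.00 | 1293460.00
x̄ = 766700.00 / 9020.00 = 85.00 in
ȳ = 1293460.00 / 9020.00 = 143.40 in

x̄ = 85.00 in, ȳ = 143.40 in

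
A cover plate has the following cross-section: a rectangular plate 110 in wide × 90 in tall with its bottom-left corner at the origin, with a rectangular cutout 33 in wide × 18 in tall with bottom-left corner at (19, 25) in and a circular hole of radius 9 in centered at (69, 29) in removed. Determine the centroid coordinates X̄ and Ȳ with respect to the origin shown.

X̄ = 55.89 in, Ȳ = 46.17 in

plate: A = 110 × 90 = 9900.00, centroid at (55.00, 45.00).
hole 1: A = −(33 × 18) = -594.00, centroid at (35.50, 34.00).
hole 2: A = −π·9² = -254.47, centroid at (69.00, 29.00).
ΣA = 9051.53 in²
ΣAX̄ = (9900.00)(55.00) + (-594.00)(35.50) + (-254.47)(69.00) = 505854.64 in³
ΣAȲ = (9900.00)(45.00) + (-594.00)(34.00) + (-254.47)(29.00) = 417924.40 in³
X̄ = 505854.64 / 9051.53 = 55.89 in
Ȳ = 417924.40 / 9051.53 = 46.17 in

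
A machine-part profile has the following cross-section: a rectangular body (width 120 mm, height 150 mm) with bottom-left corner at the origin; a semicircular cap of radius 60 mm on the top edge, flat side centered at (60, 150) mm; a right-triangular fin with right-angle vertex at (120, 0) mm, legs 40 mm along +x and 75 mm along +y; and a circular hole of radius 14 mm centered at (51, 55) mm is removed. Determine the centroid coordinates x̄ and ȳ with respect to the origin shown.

rectangular body: A = 120 × 150 = 18000.00, centroid at (60.00, 75.00).
semicircular top: A = ½π·60² = 5654.87, centroid at (60.00, 175.46).
triangular fin: A = ½·40·75 = 1500.00, centroid at (133.33, 25.00).
hole: A = −π·14² = -615.75, centroid at (51.00, 55.00).
ΣA = 24539.11 mm², ΣAx̄ = 1587888.65 mm³, ΣAȳ = 2345863.65 mm³.
x̄ = 1587888.65/24539.11 = 64.71 mm; ȳ = 2345863.65/24539.11 = 95.60 mm.

x̄ = 64.71 mm, ȳ = 95.60 mm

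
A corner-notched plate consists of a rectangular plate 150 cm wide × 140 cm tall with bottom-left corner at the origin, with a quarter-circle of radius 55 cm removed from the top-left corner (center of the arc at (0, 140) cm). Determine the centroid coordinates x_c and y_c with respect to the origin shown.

Part | A | x̄ᵢ | ȳᵢ | A·x̄ᵢ | A·ȳᵢ
plate | 21000.00 | 75.00 | 70.00 | 1575000.00 | 1470000.00
removed quarter-circle | -2375.83 | 23.34 | 116.66 | -55458.33 | -277157.79
Σ | 18624.17 |  |  | 1519541.67 | 1192842.21
x_c = 1519541.67 / 18624.17 = 81.59 cm
y_c = 1192842.21 / 18624.17 = 64.05 cm

x_c = 81.59 cm, y_c = 64.05 cm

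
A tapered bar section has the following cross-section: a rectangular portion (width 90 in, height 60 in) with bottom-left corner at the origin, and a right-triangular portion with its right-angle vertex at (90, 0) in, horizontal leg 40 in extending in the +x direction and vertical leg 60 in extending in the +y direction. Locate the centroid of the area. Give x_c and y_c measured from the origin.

rectangular portion: A = 90 × 60 = 5400.00, centroid at (45.00, 30.00).
triangular portion: A = ½·40·60 = 1200.00, centroid at (103.33, 20.00).
ΣA = 6600.00 in², ΣAx_c = 367000.00 in³, ΣAy_c = 186000.00 in³.
x_c = 367000.00/6600.00 = 55.61 in; y_c = 186000.00/6600.00 = 28.18 in.

x_c = 55.61 in, y_c = 28.18 in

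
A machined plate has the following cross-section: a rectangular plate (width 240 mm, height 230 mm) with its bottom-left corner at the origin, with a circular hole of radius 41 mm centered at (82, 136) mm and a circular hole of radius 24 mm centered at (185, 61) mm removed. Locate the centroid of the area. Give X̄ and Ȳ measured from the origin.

plate: A = 240 × 230 = 55200.00, centroid at (120.00, 115.00).
hole 1: A = −π·41² = -5281.02, centroid at (82.00, 136.00).
hole 2: A = −π·24² = -1809.56, centroid at (185.00, 61.00).
ΣA = 48109.43 mm², ΣAX̄ = 5856188.47 mm³, ΣAȲ = 5519398.65 mm³.
X̄ = 5856188.47/48109.43 = 121.73 mm; Ȳ = 5519398.65/48109.43 = 114.73 mm.

X̄ = 121.73 mm, Ȳ = 114.73 mm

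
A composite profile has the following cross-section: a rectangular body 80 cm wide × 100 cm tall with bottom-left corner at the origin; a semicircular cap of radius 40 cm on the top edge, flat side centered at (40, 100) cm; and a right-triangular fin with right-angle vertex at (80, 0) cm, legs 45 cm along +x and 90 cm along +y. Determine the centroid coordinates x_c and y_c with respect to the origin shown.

x_c = 48.88 cm, y_c = 60.20 cm

Part | A | x̄ᵢ | ȳᵢ | A·x̄ᵢ | A·ȳᵢ
rectangular body | 8000.00 | 40.00 | 50.00 | 320000.00 | 400000.00
semicircular top | 2513.27 | 40.00 | 116.98 | 100530.96 | 293994.08
triangular fin | 2025.00 | 95.00 | 30.00 | 192375.00 | 60750.00
Σ | 12538.27 |  |  | 612905.96 | 754744.08
x_c = 612905.96 / 12538.27 = 48.88 cm
y_c = 754744.08 / 12538.27 = 60.20 cm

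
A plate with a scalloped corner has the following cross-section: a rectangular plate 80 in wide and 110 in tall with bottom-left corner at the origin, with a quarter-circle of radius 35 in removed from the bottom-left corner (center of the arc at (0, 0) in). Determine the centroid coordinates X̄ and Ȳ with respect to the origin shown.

X̄ = 43.09 in, Ȳ = 59.93 in

plate: A = 80 × 110 = 8800.00, centroid at (40.00, 55.00).
removed quarter-circle: A = −¼π·35² = -962.11, centroid at (14.85, 14.85).
ΣA = 7837.89 in², ΣAX̄ = 337708.33 in³, ΣAȲ = 469708.33 in³.
X̄ = 337708.33/7837.89 = 43.09 in; Ȳ = 469708.33/7837.89 = 59.93 in.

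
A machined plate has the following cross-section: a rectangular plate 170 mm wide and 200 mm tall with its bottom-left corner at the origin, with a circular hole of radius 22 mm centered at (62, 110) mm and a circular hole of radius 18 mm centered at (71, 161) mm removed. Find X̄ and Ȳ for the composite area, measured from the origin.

plate: A = 170 × 200 = 34000.00, centroid at (85.00, 100.00).
hole 1: A = −π·22² = -1520.53, centroid at (62.00, 110.00).
hole 2: A = −π·18² = -1017.88, centroid at (71.00, 161.00).
ΣA = 31461.59 mm²
ΣAX̄ = (34000.00)(85.00) + (-1520.53)(62.00) + (-1017.88)(71.00) = 2723457.89 mm³
ΣAȲ = (34000.00)(100.00) + (-1520.53)(110.00) + (-1017.88)(161.00) = 3068863.57 mm³
X̄ = 2723457.89 / 31461.59 = 86.56 mm
Ȳ = 3068863.57 / 31461.59 = 97.54 mm

X̄ = 86.56 mm, Ȳ = 97.54 mm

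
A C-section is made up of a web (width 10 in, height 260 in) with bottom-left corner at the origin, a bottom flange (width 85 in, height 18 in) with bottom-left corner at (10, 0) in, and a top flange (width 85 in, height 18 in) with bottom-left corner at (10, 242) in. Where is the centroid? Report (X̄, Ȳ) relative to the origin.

web: A = 10 × 260 = 2600.00, centroid at (5.00, 130.00).
bottom flange: A = 85 × 18 = 1530.00, centroid at (52.50, 9.00).
top flange: A = 85 × 18 = 1530.00, centroid at (52.50, 251.00).
ΣA = 5660.00 in²
ΣAX̄ = (2600.00)(5.00) + (1530.00)(52.50) + (1530.00)(52.50) = 173650.00 in³
ΣAȲ = (2600.00)(130.00) + (1530.00)(9.00) + (1530.00)(251.00) = 735800.00 in³
X̄ = 173650.00 / 5660.00 = 30.68 in
Ȳ = 735800.00 / 5660.00 = 130.00 in

X̄ = 30.68 in, Ȳ = 130.00 in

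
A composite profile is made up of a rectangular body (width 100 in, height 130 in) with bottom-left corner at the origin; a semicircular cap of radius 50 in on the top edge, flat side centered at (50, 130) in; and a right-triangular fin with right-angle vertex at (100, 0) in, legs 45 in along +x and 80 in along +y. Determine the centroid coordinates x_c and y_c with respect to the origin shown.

rectangular body: A = 100 × 130 = 13000.00, centroid at (50.00, 65.00).
semicircular top: A = ½π·50² = 3926.99, centroid at (50.00, 151.22).
triangular fin: A = ½·45·80 = 1800.00, centroid at (115.00, 26.67).
ΣA = 18726.99 in², ΣAx_c = 1053349.54 in³, ΣAy_c = 1486842.14 in³.
x_c = 1053349.54/18726.99 = 56.25 in; y_c = 1486842.14/18726.99 = 79.40 in.

x_c = 56.25 in, y_c = 79.40 in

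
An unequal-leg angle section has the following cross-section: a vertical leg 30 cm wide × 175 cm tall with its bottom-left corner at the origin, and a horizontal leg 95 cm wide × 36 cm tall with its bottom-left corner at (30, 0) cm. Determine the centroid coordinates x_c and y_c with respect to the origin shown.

Part | A | x̄ᵢ | ȳᵢ | A·x̄ᵢ | A·ȳᵢ
vertical leg | 5250.00 | 15.00 | 87.50 | 78750.00 | 459375.00
horizontal leg | 3420.00 | 77.50 | 18.00 | 265050.00 | 61560.00
Σ | 8670.00 |  |  | 343800.00 | 520935.00
x_c = 343800.00 / 8670.00 = 39.65 cm
y_c = 520935.00 / 8670.00 = 60.08 cm

x_c = 39.65 cm, y_c = 60.08 cm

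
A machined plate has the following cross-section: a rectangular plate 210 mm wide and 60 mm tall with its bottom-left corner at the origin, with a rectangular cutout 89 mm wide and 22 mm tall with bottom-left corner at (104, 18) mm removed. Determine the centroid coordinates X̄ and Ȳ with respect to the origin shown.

Part | A | x̄ᵢ | ȳᵢ | A·x̄ᵢ | A·ȳᵢ
plate | 12600.00 | 105.00 | 30.00 | 1323000.00 | 378000.00
hole | -1958.00 | 148.50 | 29.00 | -290763.00 | -56782.00
Σ | 10642.00 |  |  | 1032237.00 | 321218.00
X̄ = 1032237.00 / 10642.00 = 97.00 mm
Ȳ = 321218.00 / 10642.00 = 30.18 mm

X̄ = 97.00 mm, Ȳ = 30.18 mm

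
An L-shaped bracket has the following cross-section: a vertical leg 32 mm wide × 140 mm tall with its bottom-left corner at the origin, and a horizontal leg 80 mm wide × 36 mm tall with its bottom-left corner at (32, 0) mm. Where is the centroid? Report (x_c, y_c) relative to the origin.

vertical leg: A = 32 × 140 = 4480.00, centroid at (16.00, 70.00).
horizontal leg: A = 80 × 36 = 2880.00, centroid at (72.00, 18.00).
ΣA = 7360.00 mm², ΣAx_c = 279040.00 mm³, ΣAy_c = 365440.00 mm³.
x_c = 279040.00/7360.00 = 37.91 mm; y_c = 365440.00/7360.00 = 49.65 mm.

x_c = 37.91 mm, y_c = 49.65 mm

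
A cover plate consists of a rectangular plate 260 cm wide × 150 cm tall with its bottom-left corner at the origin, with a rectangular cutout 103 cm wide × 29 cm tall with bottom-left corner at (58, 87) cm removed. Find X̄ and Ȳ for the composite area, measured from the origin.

X̄ = 131.70 cm, Ȳ = 72.80 cm

Part | A | x̄ᵢ | ȳᵢ | A·x̄ᵢ | A·ȳᵢ
plate | 39000.00 | 130.00 | 75.00 | 5070000.00 | 2925000.00
hole | -2987.00 | 109.50 | 101.50 | -327076.50 | -303180.50
Σ | 36013.00 |  |  | 4742923.50 | 2621819.50
X̄ = 4742923.50 / 36013.00 = 131.70 cm
Ȳ = 2621819.50 / 36013.00 = 72.80 cm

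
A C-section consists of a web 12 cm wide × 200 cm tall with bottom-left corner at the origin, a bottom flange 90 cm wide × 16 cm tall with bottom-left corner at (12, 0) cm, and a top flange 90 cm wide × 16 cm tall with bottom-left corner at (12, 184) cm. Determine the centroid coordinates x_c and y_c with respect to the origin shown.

web: A = 12 × 200 = 2400.00, centroid at (6.00, 100.00).
bottom flange: A = 90 × 16 = 1440.00, centroid at (57.00, 8.00).
top flange: A = 90 × 16 = 1440.00, centroid at (57.00, 192.00).
ΣA = 5280.00 cm², ΣAx_c = 178560.00 cm³, ΣAy_c = 528000.00 cm³.
x_c = 178560.00/5280.00 = 33.82 cm; y_c = 528000.00/5280.00 = 100.00 cm.

x_c = 33.82 cm, y_c = 100.00 cm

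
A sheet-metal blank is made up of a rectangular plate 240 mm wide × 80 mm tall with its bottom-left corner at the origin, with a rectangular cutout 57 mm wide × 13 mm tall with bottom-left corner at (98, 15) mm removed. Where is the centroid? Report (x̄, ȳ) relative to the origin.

plate: A = 240 × 80 = 19200.00, centroid at (120.00, 40.00).
hole: A = −(57 × 13) = -741.00, centroid at (126.50, 21.50).
ΣA = 18459.00 mm²
ΣAx̄ = (19200.00)(120.00) + (-741.00)(126.50) = 2210263.50 mm³
ΣAȳ = (19200.00)(40.00) + (-741.00)(21.50) = 752068.50 mm³
x̄ = 2210263.50 / 18459.00 = 119.74 mm
ȳ = 752068.50 / 18459.00 = 40.74 mm

x̄ = 119.74 mm, ȳ = 40.74 mm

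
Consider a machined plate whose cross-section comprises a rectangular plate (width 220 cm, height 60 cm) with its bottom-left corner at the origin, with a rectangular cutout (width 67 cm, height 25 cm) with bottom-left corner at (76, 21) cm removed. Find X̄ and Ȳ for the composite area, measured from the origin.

X̄ = 110.07 cm, Ȳ = 29.49 cm

plate: A = 220 × 60 = 13200.00, centroid at (110.00, 30.00).
hole: A = −(67 × 25) = -1675.00, centroid at (109.50, 33.50).
ΣA = 11525.00 cm²
ΣAX̄ = (13200.00)(110.00) + (-1675.00)(109.50) = 1268587.50 cm³
ΣAȲ = (13200.00)(30.00) + (-1675.00)(33.50) = 339887.50 cm³
X̄ = 1268587.50 / 11525.00 = 110.07 cm
Ȳ = 339887.50 / 11525.00 = 29.49 cm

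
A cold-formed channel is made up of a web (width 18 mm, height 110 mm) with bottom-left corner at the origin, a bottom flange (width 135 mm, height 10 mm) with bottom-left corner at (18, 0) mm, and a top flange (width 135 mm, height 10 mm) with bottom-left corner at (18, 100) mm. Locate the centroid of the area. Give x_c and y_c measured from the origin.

x_c = 53.13 mm, y_c = 55.00 mm

web: A = 18 × 110 = 1980.00, centroid at (9.00, 55.00).
bottom flange: A = 135 × 10 = 1350.00, centroid at (85.50, 5.00).
top flange: A = 135 × 10 = 1350.00, centroid at (85.50, 105.00).
ΣA = 4680.00 mm², ΣAx_c = 248670.00 mm³, ΣAy_c = 257400.00 mm³.
x_c = 248670.00/4680.00 = 53.13 mm; y_c = 257400.00/4680.00 = 55.00 mm.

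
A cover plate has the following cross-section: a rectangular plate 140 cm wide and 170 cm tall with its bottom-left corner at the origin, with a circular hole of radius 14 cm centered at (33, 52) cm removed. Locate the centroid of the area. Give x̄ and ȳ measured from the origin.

plate: A = 140 × 170 = 23800.00, centroid at (70.00, 85.00).
hole: A = −π·14² = -615.75, centroid at (33.00, 52.00).
ΣA = 23184.25 cm²
ΣAx̄ = (23800.00)(70.00) + (-615.75)(33.00) = 1645680.18 cm³
ΣAȳ = (23800.00)(85.00) + (-615.75)(52.00) = 1990980.89 cm³
x̄ = 1645680.18 / 23184.25 = 70.98 cm
ȳ = 1990980.89 / 23184.25 = 85.88 cm

x̄ = 70.98 cm, ȳ = 85.88 cm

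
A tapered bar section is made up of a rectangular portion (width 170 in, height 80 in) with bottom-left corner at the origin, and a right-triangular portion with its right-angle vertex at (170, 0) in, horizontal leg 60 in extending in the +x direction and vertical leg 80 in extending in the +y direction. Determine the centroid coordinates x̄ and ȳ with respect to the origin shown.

rectangular portion: A = 170 × 80 = 13600.00, centroid at (85.00, 40.00).
triangular portion: A = ½·60·80 = 2400.00, centroid at (190.00, 26.67).
ΣA = 16000.00 in²
ΣAx̄ = (13600.00)(85.00) + (2400.00)(190.00) = 1612000.00 in³
ΣAȳ = (13600.00)(40.00) + (2400.00)(26.67) = 608000.00 in³
x̄ = 1612000.00 / 16000.00 = 100.75 in
ȳ = 608000.00 / 16000.00 = 38.00 in

x̄ = 100.75 in, ȳ = 38.00 in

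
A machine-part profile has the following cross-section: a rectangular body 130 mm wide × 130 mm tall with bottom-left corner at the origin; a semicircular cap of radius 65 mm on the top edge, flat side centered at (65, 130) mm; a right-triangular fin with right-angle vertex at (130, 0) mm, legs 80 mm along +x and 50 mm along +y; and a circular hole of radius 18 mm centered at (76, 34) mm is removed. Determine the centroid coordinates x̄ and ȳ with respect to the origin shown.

Part | A | x̄ᵢ | ȳᵢ | A·x̄ᵢ | A·ȳᵢ
rectangular body | 16900.00 | 65.00 | 65.00 | 1098500.00 | 1098500.00
semicircular top | 6636.61 | 65.00 | 157.59 | 431379.94 | 1045843.22
triangular fin | 2000.00 | 156.67 | 16.67 | 313333.33 | 33333.33
hole | -1017.88 | 76.00 | 34.00 | -77358.58 | -34607.78
Σ | 24518.74 |  |  | 1765854.70 | 2143068.76
x̄ = 1765854.70 / 24518.74 = 72.02 mm
ȳ = 2143068.76 / 24518.74 = 87.41 mm

x̄ = 72.02 mm, ȳ = 87.41 mm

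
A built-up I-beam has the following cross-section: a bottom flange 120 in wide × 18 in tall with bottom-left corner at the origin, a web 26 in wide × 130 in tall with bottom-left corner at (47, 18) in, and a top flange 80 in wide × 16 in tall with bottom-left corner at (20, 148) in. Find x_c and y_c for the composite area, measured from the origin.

Part | A | x̄ᵢ | ȳᵢ | A·x̄ᵢ | A·ȳᵢ
bottom flange | 2160.00 | 60.00 | 9.00 | 129600.00 | 19440.00
web | 3380.00 | 60.00 | 83.00 | 202800.00 | 280540.00
top flange | 1280.00 | 60.00 | 156.00 | 76800.00 | 199680.00
Σ | 6820.00 |  |  | 409200.00 | 499660.00
x_c = 409200.00 / 6820.00 = 60.00 in
y_c = 499660.00 / 6820.00 = 73.26 in

x_c = 60.00 in, y_c = 73.26 in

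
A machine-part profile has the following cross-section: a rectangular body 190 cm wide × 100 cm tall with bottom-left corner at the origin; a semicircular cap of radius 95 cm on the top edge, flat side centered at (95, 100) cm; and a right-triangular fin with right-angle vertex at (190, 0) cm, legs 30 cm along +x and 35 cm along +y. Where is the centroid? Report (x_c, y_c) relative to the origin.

x_c = 96.64 cm, y_c = 87.40 cm

Part | A | x̄ᵢ | ȳᵢ | A·x̄ᵢ | A·ȳᵢ
rectangular body | 19000.00 | 95.00 | 50.00 | 1805000.00 | 950000.00
semicircular top | 14176.44 | 95.00 | 140.32 | 1346761.50 | 1989227.02
triangular fin | 525.00 | 200.00 | 11.67 | 105000.00 | 6125.00
Σ | 33701.44 |  |  | 3256761.50 | 2945352.02
x_c = 3256761.50 / 33701.44 = 96.64 cm
y_c = 2945352.02 / 33701.44 = 87.40 cm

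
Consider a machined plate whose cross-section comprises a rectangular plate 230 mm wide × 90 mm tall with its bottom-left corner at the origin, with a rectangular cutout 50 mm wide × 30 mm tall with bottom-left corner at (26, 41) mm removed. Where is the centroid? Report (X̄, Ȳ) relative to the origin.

plate: A = 230 × 90 = 20700.00, centroid at (115.00, 45.00).
hole: A = −(50 × 30) = -1500.00, centroid at (51.00, 56.00).
ΣA = 19200.00 mm², ΣAX̄ = 2304000.00 mm³, ΣAȲ = 847500.00 mm³.
X̄ = 2304000.00/19200.00 = 120.00 mm; Ȳ = 847500.00/19200.00 = 44.14 mm.

X̄ = 120.00 mm, Ȳ = 44.14 mm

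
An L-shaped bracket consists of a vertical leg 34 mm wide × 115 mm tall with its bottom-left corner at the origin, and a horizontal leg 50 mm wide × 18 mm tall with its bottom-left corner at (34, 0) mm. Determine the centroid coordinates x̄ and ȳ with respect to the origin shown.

vertical leg: A = 34 × 115 = 3910.00, centroid at (17.00, 57.50).
horizontal leg: A = 50 × 18 = 900.00, centroid at (59.00, 9.00).
ΣA = 4810.00 mm²
ΣAx̄ = (3910.00)(17.00) + (900.00)(59.00) = 119570.00 mm³
ΣAȳ = (3910.00)(57.50) + (900.00)(9.00) = 232925.00 mm³
x̄ = 119570.00 / 4810.00 = 24.86 mm
ȳ = 232925.00 / 4810.00 = 48.43 mm

x̄ = 24.86 mm, ȳ = 48.43 mm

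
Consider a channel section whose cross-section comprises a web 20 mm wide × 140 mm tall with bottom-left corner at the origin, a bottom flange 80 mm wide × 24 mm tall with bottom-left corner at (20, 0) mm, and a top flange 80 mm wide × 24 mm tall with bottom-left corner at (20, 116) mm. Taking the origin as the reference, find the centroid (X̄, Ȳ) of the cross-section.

web: A = 20 × 140 = 2800.00, centroid at (10.00, 70.00).
bottom flange: A = 80 × 24 = 1920.00, centroid at (60.00, 12.00).
top flange: A = 80 × 24 = 1920.00, centroid at (60.00, 128.00).
ΣA = 6640.00 mm²
ΣAX̄ = (2800.00)(10.00) + (1920.00)(60.00) + (1920.00)(60.00) = 258400.00 mm³
ΣAȲ = (2800.00)(70.00) + (1920.00)(12.00) + (1920.00)(128.00) = 464800.00 mm³
X̄ = 258400.00 / 6640.00 = 38.92 mm
Ȳ = 464800.00 / 6640.00 = 70.00 mm

X̄ = 38.92 mm, Ȳ = 70.00 mm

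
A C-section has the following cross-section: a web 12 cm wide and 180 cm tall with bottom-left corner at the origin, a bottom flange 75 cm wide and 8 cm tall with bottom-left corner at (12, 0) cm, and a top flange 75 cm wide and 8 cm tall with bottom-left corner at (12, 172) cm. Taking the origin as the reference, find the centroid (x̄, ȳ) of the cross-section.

web: A = 12 × 180 = 2160.00, centroid at (6.00, 90.00).
bottom flange: A = 75 × 8 = 600.00, centroid at (49.50, 4.00).
top flange: A = 75 × 8 = 600.00, centroid at (49.50, 176.00).
ΣA = 3360.00 cm², ΣAx̄ = 72360.00 cm³, ΣAȳ = 302400.00 cm³.
x̄ = 72360.00/3360.00 = 21.54 cm; ȳ = 302400.00/3360.00 = 90.00 cm.

x̄ = 21.54 cm, ȳ = 90.00 cm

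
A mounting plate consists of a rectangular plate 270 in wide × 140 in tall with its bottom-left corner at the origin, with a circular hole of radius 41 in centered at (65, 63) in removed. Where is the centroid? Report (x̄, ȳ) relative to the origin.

x̄ = 146.37 in, ȳ = 71.14 in

plate: A = 270 × 140 = 37800.00, centroid at (135.00, 70.00).
hole: A = −π·41² = -5281.02, centroid at (65.00, 63.00).
ΣA = 32518.98 in²
ΣAx̄ = (37800.00)(135.00) + (-5281.02)(65.00) = 4759733.88 in³
ΣAȳ = (37800.00)(70.00) + (-5281.02)(63.00) = 2313295.91 in³
x̄ = 4759733.88 / 32518.98 = 146.37 in
ȳ = 2313295.91 / 32518.98 = 71.14 in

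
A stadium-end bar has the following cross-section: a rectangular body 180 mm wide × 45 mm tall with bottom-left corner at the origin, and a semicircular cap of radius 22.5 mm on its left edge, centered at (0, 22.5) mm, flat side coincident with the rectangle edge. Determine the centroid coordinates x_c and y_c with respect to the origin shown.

Part | A | x̄ᵢ | ȳᵢ | A·x̄ᵢ | A·ȳᵢ
rectangular body | 8100.00 | 90.00 | 22.50 | 729000.00 | 182250.00
semicircular end | 795.22 | -9.55 | 22.50 | -7593.75 | 17892.35
Σ | 8895.22 |  |  | 721406.25 | 200142.35
x_c = 721406.25 / 8895.22 = 81.10 mm
y_c = 200142.35 / 8895.22 = 22.50 mm

x_c = 81.10 mm, y_c = 22.50 mm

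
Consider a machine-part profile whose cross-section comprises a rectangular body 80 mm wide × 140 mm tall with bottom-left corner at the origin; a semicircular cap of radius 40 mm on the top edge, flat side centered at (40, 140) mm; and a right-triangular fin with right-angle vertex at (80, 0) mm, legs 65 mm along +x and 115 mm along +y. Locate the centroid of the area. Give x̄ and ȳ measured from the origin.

x̄ = 53.21 mm, ȳ = 75.74 mm

rectangular body: A = 80 × 140 = 11200.00, centroid at (40.00, 70.00).
semicircular top: A = ½π·40² = 2513.27, centroid at (40.00, 156.98).
triangular fin: A = ½·65·115 = 3737.50, centroid at (101.67, 38.33).
ΣA = 17450.77 mm², ΣAx̄ = 928510.13 mm³, ΣAȳ = 1321795.88 mm³.
x̄ = 928510.13/17450.77 = 53.21 mm; ȳ = 1321795.88/17450.77 = 75.74 mm.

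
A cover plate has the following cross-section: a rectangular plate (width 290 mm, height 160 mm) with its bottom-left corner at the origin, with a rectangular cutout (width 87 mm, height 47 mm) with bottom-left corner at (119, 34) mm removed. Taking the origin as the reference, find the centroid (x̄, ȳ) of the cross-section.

plate: A = 290 × 160 = 46400.00, centroid at (145.00, 80.00).
hole: A = −(87 × 47) = -4089.00, centroid at (162.50, 57.50).
ΣA = 42311.00 mm²
ΣAx̄ = (46400.00)(145.00) + (-4089.00)(162.50) = 6063537.50 mm³
ΣAȳ = (46400.00)(80.00) + (-4089.00)(57.50) = 3476882.50 mm³
x̄ = 6063537.50 / 42311.00 = 143.31 mm
ȳ = 3476882.50 / 42311.00 = 82.17 mm

x̄ = 143.31 mm, ȳ = 82.17 mm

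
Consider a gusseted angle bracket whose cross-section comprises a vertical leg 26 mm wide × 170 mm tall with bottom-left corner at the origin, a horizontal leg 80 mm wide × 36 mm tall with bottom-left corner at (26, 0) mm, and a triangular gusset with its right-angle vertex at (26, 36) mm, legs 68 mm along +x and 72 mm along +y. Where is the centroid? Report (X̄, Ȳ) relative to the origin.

X̄ = 37.62 mm, Ȳ = 58.93 mm

vertical leg: A = 26 × 170 = 4420.00, centroid at (13.00, 85.00).
horizontal leg: A = 80 × 36 = 2880.00, centroid at (66.00, 18.00).
gusset: A = ½·68·72 = 2448.00, centroid at (48.67, 60.00).
ΣA = 9748.00 mm², ΣAX̄ = 366676.00 mm³, ΣAȲ = 574420.00 mm³.
X̄ = 366676.00/9748.00 = 37.62 mm; Ȳ = 574420.00/9748.00 = 58.93 mm.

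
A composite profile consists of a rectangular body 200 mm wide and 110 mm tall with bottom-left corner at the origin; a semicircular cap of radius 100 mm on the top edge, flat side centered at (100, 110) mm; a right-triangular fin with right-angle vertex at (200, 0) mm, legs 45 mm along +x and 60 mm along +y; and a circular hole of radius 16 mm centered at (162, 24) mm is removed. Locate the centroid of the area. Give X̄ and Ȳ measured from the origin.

X̄ = 102.75 mm, Ȳ = 94.43 mm

rectangular body: A = 200 × 110 = 22000.00, centroid at (100.00, 55.00).
semicircular top: A = ½π·100² = 15707.96, centroid at (100.00, 152.44).
triangular fin: A = ½·45·60 = 1350.00, centroid at (215.00, 20.00).
hole: A = −π·16² = -804.25, centroid at (162.00, 24.00).
ΣA = 38253.72 mm²
ΣAX̄ = (22000.00)(100.00) + (15707.96)(100.00) + (1350.00)(215.00) + (-804.25)(162.00) = 3930758.20 mm³
ΣAȲ = (22000.00)(55.00) + (15707.96)(152.44) + (1350.00)(20.00) + (-804.25)(24.00) = 3612240.68 mm³
X̄ = 3930758.20 / 38253.72 = 102.75 mm
Ȳ = 3612240.68 / 38253.72 = 94.43 mm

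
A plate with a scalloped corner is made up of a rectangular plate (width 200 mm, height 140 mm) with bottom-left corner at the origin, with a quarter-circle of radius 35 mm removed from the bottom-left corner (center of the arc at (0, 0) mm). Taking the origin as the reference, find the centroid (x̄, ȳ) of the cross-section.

plate: A = 200 × 140 = 28000.00, centroid at (100.00, 70.00).
removed quarter-circle: A = −¼π·35² = -962.11, centroid at (14.85, 14.85).
ΣA = 27037.89 mm², ΣAx̄ = 2785708.33 mm³, ΣAȳ = 1945708.33 mm³.
x̄ = 2785708.33/27037.89 = 103.03 mm; ȳ = 1945708.33/27037.89 = 71.96 mm.

x̄ = 103.03 mm, ȳ = 71.96 mm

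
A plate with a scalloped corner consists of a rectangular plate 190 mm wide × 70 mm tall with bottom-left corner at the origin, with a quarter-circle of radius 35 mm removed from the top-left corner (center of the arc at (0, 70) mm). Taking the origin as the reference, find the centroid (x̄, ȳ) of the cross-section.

plate: A = 190 × 70 = 13300.00, centroid at (95.00, 35.00).
removed quarter-circle: A = −¼π·35² = -962.11, centroid at (14.85, 55.15).
ΣA = 12337.89 mm², ΣAx̄ = 1249208.33 mm³, ΣAȳ = 412443.77 mm³.
x̄ = 1249208.33/12337.89 = 101.25 mm; ȳ = 412443.77/12337.89 = 33.43 mm.

x̄ = 101.25 mm, ȳ = 33.43 mm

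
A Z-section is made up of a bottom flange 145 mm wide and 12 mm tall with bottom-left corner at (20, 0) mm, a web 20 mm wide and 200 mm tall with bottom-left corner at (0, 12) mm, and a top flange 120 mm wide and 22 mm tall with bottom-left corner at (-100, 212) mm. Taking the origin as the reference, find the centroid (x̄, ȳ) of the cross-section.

bottom flange: A = 145 × 12 = 1740.00, centroid at (92.50, 6.00).
web: A = 20 × 200 = 4000.00, centroid at (10.00, 112.00).
top flange: A = 120 × 22 = 2640.00, centroid at (-40.00, 223.00).
ΣA = 8380.00 mm²
ΣAx̄ = (1740.00)(92.50) + (4000.00)(10.00) + (2640.00)(-40.00) = 95350.00 mm³
ΣAȳ = (1740.00)(6.00) + (4000.00)(112.00) + (2640.00)(223.00) = 1047160.00 mm³
x̄ = 95350.00 / 8380.00 = 11.38 mm
ȳ = 1047160.00 / 8380.00 = 124.96 mm

x̄ = 11.38 mm, ȳ = 124.96 mm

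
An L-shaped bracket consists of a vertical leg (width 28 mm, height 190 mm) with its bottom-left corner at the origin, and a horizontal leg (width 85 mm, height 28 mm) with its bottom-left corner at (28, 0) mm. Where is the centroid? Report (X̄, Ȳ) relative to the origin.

vertical leg: A = 28 × 190 = 5320.00, centroid at (14.00, 95.00).
horizontal leg: A = 85 × 28 = 2380.00, centroid at (70.50, 14.00).
ΣA = 7700.00 mm², ΣAX̄ = 242270.00 mm³, ΣAȲ = 538720.00 mm³.
X̄ = 242270.00/7700.00 = 31.46 mm; Ȳ = 538720.00/7700.00 = 69.96 mm.

X̄ = 31.46 mm, Ȳ = 69.96 mm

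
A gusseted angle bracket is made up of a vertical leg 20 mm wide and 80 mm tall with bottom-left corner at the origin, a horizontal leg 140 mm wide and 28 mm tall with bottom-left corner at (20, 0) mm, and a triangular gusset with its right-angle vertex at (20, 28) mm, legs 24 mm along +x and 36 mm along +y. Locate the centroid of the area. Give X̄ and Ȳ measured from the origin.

X̄ = 63.99 mm, Ȳ = 22.88 mm

vertical leg: A = 20 × 80 = 1600.00, centroid at (10.00, 40.00).
horizontal leg: A = 140 × 28 = 3920.00, centroid at (90.00, 14.00).
gusset: A = ½·24·36 = 432.00, centroid at (28.00, 40.00).
ΣA = 5952.00 mm²
ΣAX̄ = (1600.00)(10.00) + (3920.00)(90.00) + (432.00)(28.00) = 380896.00 mm³
ΣAȲ = (1600.00)(40.00) + (3920.00)(14.00) + (432.00)(40.00) = 136160.00 mm³
X̄ = 380896.00 / 5952.00 = 63.99 mm
Ȳ = 136160.00 / 5952.00 = 22.88 mm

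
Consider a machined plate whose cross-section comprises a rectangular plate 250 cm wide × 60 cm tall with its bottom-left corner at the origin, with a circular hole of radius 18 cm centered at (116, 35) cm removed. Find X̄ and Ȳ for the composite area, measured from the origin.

X̄ = 125.66 cm, Ȳ = 29.64 cm

plate: A = 250 × 60 = 15000.00, centroid at (125.00, 30.00).
hole: A = −π·18² = -1017.88, centroid at (116.00, 35.00).
ΣA = 13982.12 cm²
ΣAX̄ = (15000.00)(125.00) + (-1017.88)(116.00) = 1756926.38 cm³
ΣAȲ = (15000.00)(30.00) + (-1017.88)(35.00) = 414374.34 cm³
X̄ = 1756926.38 / 13982.12 = 125.66 cm
Ȳ = 414374.34 / 13982.12 = 29.64 cm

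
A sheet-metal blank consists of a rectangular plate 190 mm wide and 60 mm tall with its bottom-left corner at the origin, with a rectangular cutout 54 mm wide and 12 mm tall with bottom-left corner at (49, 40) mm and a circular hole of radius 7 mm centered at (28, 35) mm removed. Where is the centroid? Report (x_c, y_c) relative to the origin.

Part | A | x̄ᵢ | ȳᵢ | A·x̄ᵢ | A·ȳᵢ
plate | 11400.00 | 95.00 | 30.00 | 1083000.00 | 342000.00
hole 1 | -648.00 | 76.00 | 46.00 | -49248.00 | -29808.00
hole 2 | -153.94 | 28.00 | 35.00 | -4310.27 | -5387.83
Σ | 10598.06 |  |  | 1029441.73 | 306804.17
x_c = 1029441.73 / 10598.06 = 97.13 mm
y_c = 306804.17 / 10598.06 = 28.95 mm

x_c = 97.13 mm, y_c = 28.95 mm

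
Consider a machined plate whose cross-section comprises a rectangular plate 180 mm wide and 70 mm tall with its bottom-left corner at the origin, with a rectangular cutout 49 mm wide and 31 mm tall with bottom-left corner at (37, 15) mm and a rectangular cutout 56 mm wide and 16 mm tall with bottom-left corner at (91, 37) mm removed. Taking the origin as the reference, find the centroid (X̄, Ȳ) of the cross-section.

Part | A | x̄ᵢ | ȳᵢ | A·x̄ᵢ | A·ȳᵢ
plate | 12600.00 | 90.00 | 35.00 | 1134000.00 | 441000.00
hole 1 | -1519.00 | 61.50 | 30.50 | -93418.50 | -46329.50
hole 2 | -896.00 | 119.00 | 45.00 | -106624.00 | -40320.00
Σ | 10185.00 |  |  | 933957.50 | 354350.50
X̄ = 933957.50 / 10185.00 = 91.70 mm
Ȳ = 354350.50 / 10185.00 = 34.79 mm

X̄ = 91.70 mm, Ȳ = 34.79 mm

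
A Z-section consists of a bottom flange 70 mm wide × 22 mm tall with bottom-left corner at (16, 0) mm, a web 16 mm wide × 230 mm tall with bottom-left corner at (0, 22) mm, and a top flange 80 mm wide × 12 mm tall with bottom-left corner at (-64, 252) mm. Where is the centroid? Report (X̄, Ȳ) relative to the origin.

Part | A | x̄ᵢ | ȳᵢ | A·x̄ᵢ | A·ȳᵢ
bottom flange | 1540.00 | 51.00 | 11.00 | 78540.00 | 16940.00
web | 3680.00 | 8.00 | 137.00 | 29440.00 | 504160.00
top flange | 960.00 | -24.00 | 258.00 | -23040.00 | 247680.00
Σ | 6180.00 |  |  | 84940.00 | 768780.00
X̄ = 84940.00 / 6180.00 = 13.74 mm
Ȳ = 768780.00 / 6180.00 = 124.40 mm

X̄ = 13.74 mm, Ȳ = 124.40 mm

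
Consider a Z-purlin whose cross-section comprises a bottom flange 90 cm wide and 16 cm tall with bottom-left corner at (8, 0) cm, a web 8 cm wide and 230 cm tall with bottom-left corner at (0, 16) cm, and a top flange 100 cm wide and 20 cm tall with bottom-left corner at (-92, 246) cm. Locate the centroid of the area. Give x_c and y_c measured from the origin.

x_c = -0.06 cm, y_c = 144.80 cm

bottom flange: A = 90 × 16 = 1440.00, centroid at (53.00, 8.00).
web: A = 8 × 230 = 1840.00, centroid at (4.00, 131.00).
top flange: A = 100 × 20 = 2000.00, centroid at (-42.00, 256.00).
ΣA = 5280.00 cm², ΣAx_c = -320.00 cm³, ΣAy_c = 764560.00 cm³.
x_c = -320.00/5280.00 = -0.06 cm; y_c = 764560.00/5280.00 = 144.80 cm.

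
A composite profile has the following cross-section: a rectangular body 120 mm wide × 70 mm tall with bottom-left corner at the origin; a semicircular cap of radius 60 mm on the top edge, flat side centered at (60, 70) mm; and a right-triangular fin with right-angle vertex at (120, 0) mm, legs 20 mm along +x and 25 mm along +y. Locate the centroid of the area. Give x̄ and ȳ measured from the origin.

x̄ = 61.17 mm, ȳ = 58.44 mm

rectangular body: A = 120 × 70 = 8400.00, centroid at (60.00, 35.00).
semicircular top: A = ½π·60² = 5654.87, centroid at (60.00, 95.46).
triangular fin: A = ½·20·25 = 250.00, centroid at (126.67, 8.33).
ΣA = 14304.87 mm², ΣAx̄ = 874958.67 mm³, ΣAȳ = 835924.01 mm³.
x̄ = 874958.67/14304.87 = 61.17 mm; ȳ = 835924.01/14304.87 = 58.44 mm.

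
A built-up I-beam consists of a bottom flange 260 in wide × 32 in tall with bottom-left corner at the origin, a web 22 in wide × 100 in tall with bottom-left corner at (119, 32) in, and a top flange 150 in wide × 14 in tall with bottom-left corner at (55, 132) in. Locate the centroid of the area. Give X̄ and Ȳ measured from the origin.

X̄ = 130.00 in, Ȳ = 47.97 in

bottom flange: A = 260 × 32 = 8320.00, centroid at (130.00, 16.00).
web: A = 22 × 100 = 2200.00, centroid at (130.00, 82.00).
top flange: A = 150 × 14 = 2100.00, centroid at (130.00, 139.00).
ΣA = 12620.00 in², ΣAX̄ = 1640600.00 in³, ΣAȲ = 605420.00 in³.
X̄ = 1640600.00/12620.00 = 130.00 in; Ȳ = 605420.00/12620.00 = 47.97 in.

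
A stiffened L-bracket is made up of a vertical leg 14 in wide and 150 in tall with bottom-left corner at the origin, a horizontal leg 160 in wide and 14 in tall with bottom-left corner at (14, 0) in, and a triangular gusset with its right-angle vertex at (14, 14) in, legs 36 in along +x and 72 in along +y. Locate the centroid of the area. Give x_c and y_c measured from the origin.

x_c = 45.95 in, y_c = 39.47 in

Part | A | x̄ᵢ | ȳᵢ | A·x̄ᵢ | A·ȳᵢ
vertical leg | 2100.00 | 7.00 | 75.00 | 14700.00 | 157500.00
horizontal leg | 2240.00 | 94.00 | 7.00 | 210560.00 | 15680.00
gusset | 1296.00 | 26.00 | 38.00 | 33696.00 | 49248.00
Σ | 5636.00 |  |  | 258956.00 | 222428.00
x_c = 258956.00 / 5636.00 = 45.95 in
y_c = 222428.00 / 5636.00 = 39.47 in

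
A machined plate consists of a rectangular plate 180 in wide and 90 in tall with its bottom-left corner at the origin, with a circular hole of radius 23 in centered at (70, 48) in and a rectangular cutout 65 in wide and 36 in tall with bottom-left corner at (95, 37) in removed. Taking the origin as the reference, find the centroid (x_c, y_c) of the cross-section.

x_c = 85.53 in, y_c = 42.67 in

plate: A = 180 × 90 = 16200.00, centroid at (90.00, 45.00).
hole 1: A = −π·23² = -1661.90, centroid at (70.00, 48.00).
hole 2: A = −(65 × 36) = -2340.00, centroid at (127.50, 55.00).
ΣA = 12198.10 in²
ΣAx_c = (16200.00)(90.00) + (-1661.90)(70.00) + (-2340.00)(127.50) = 1043316.82 in³
ΣAy_c = (16200.00)(45.00) + (-1661.90)(48.00) + (-2340.00)(55.00) = 520528.68 in³
x_c = 1043316.82 / 12198.10 = 85.53 in
y_c = 520528.68 / 12198.10 = 42.67 in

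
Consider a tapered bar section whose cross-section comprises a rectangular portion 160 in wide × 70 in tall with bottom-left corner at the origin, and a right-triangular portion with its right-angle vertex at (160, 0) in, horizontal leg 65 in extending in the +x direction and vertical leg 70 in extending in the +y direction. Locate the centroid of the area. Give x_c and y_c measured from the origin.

x_c = 97.16 in, y_c = 33.03 in

rectangular portion: A = 160 × 70 = 11200.00, centroid at (80.00, 35.00).
triangular portion: A = ½·65·70 = 2275.00, centroid at (181.67, 23.33).
ΣA = 13475.00 in²
ΣAx_c = (11200.00)(80.00) + (2275.00)(181.67) = 1309291.67 in³
ΣAy_c = (11200.00)(35.00) + (2275.00)(23.33) = 445083.33 in³
x_c = 1309291.67 / 13475.00 = 97.16 in
y_c = 445083.33 / 13475.00 = 33.03 in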